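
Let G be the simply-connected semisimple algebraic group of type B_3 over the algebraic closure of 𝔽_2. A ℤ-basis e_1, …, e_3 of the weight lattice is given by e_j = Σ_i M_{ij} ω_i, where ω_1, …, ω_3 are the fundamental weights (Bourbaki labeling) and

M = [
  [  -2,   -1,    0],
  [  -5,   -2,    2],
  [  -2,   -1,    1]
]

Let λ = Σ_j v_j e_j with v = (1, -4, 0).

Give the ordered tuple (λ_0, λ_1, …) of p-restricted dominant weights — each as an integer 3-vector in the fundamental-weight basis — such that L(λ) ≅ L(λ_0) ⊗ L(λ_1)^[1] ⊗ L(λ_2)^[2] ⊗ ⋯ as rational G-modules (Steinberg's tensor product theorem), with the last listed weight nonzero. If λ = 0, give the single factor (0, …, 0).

((0, 1, 0), (1, 1, 1))

In the fundamental-weight basis, λ has coordinates c = M·v (v = (1, -4, 0)):
  c_1 = (-2)·(1) + (-1)·(-4) + 0·0 = 2
  c_2 = (-5)·(1) + (-2)·(-4) + 2·0 = 3
  c_3 = (-2)·(1) + (-1)·(-4) + 1·0 = 2
Expand coordinatewise in base 2:
  c_1 = 2 = 0·2^0 + 1·2^1
  c_2 = 3 = 1·2^0 + 1·2^1
  c_3 = 2 = 0·2^0 + 1·2^1
p-restricted factor λ_0 = (0, 1, 0)
p-restricted factor λ_1 = (1, 1, 1)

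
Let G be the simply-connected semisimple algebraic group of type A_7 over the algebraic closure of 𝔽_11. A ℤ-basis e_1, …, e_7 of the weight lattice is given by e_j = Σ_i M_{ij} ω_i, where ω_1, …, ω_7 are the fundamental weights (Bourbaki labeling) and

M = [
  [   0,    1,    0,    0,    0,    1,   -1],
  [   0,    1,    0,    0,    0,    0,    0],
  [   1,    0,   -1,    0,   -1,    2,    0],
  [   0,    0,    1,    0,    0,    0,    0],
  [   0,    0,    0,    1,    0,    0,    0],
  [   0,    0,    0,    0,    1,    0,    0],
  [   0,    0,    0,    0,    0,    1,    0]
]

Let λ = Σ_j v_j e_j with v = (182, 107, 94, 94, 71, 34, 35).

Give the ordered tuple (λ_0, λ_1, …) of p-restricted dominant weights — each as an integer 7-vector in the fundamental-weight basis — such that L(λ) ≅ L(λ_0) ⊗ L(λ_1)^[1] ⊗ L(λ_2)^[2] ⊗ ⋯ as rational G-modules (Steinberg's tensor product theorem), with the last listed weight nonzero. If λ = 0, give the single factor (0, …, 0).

((7, 8, 8, 6, 6, 5, 1), (9, 9, 7, 8, 8, 6, 3))

In the fundamental-weight basis, λ has coordinates c = M·v (v = (182, 107, 94, 94, 71, 34, 35)):
  c_1 = 0·182 + 1·107 + 0·94 + 0·94 + 0·71 + 1·34 + (-1)·(35) = 106
  c_2 = 0·182 + 1·107 + 0·94 + 0·94 + 0·71 + 0·34 + 0·35 = 107
  c_3 = 1·182 + 0·107 + (-1)·(94) + 0·94 + (-1)·(71) + 2·34 + 0·35 = 85
  c_4 = 0·182 + 0·107 + 1·94 + 0·94 + 0·71 + 0·34 + 0·35 = 94
  c_5 = 0·182 + 0·107 + 0·94 + 1·94 + 0·71 + 0·34 + 0·35 = 94
  c_6 = 0·182 + 0·107 + 0·94 + 0·94 + 1·71 + 0·34 + 0·35 = 71
  c_7 = 0·182 + 0·107 + 0·94 + 0·94 + 0·71 + 1·34 + 0·35 = 34
Writing each c_i in base p = 11:
  c_1 = 106 = 7·11^0 + 9·11^1
  c_2 = 107 = 8·11^0 + 9·11^1
  c_3 = 85 = 8·11^0 + 7·11^1
  c_4 = 94 = 6·11^0 + 8·11^1
  c_5 = 94 = 6·11^0 + 8·11^1
  c_6 = 71 = 5·11^0 + 6·11^1
  c_7 = 34 = 1·11^0 + 3·11^1
λ_0 = (7, 8, 8, 6, 6, 5, 1)
λ_1 = (9, 9, 7, 8, 8, 6, 3)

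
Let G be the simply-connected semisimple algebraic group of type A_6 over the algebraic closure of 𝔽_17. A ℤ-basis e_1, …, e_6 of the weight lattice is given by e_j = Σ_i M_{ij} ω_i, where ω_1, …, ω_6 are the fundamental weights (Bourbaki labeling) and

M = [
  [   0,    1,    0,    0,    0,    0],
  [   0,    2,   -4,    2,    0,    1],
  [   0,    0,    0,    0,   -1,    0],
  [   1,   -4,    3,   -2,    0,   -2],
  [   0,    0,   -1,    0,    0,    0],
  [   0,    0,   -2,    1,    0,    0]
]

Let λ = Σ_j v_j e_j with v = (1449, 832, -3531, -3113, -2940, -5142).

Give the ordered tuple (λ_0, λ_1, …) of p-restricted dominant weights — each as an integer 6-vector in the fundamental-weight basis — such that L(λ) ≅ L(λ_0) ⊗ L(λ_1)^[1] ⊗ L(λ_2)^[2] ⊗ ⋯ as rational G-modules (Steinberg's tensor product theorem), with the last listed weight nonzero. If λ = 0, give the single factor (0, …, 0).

((16, 0, 16, 9, 12, 5), (14, 5, 2, 16, 3, 11), (2, 15, 10, 13, 12, 13))

ω-coordinates c = M·v, v = (1449, 832, -3531, -3113, -2940, -5142):
  c_1 = 0·1449 + 1·832 + (0)·(-3531) + (0)·(-3113) + (0)·(-2940) + (0)·(-5142) = 832
  c_2 = 0·1449 + 2·832 + (-4)·(-3531) + (2)·(-3113) + (0)·(-2940) + (1)·(-5142) = 4420
  c_3 = 0·1449 + 0·832 + (0)·(-3531) + (0)·(-3113) + (-1)·(-2940) + (0)·(-5142) = 2940
  c_4 = 1·1449 + (-4)·(832) + (3)·(-3531) + (-2)·(-3113) + (0)·(-2940) + (-2)·(-5142) = 4038
  c_5 = 0·1449 + 0·832 + (-1)·(-3531) + (0)·(-3113) + (0)·(-2940) + (0)·(-5142) = 3531
  c_6 = 0·1449 + 0·832 + (-2)·(-3531) + (1)·(-3113) + (0)·(-2940) + (0)·(-5142) = 3949
Base-17 expansion of each c_i:
  c_1 = 832 = 16·17^0 + 14·17^1 + 2·17^2
  c_2 = 4420 = 0·17^0 + 5·17^1 + 15·17^2
  c_3 = 2940 = 16·17^0 + 2·17^1 + 10·17^2
  c_4 = 4038 = 9·17^0 + 16·17^1 + 13·17^2
  c_5 = 3531 = 12·17^0 + 3·17^1 + 12·17^2
  c_6 = 3949 = 5·17^0 + 11·17^1 + 13·17^2
λ_0 = (16, 0, 16, 9, 12, 5)
λ_1 = (14, 5, 2, 16, 3, 11)
λ_2 = (2, 15, 10, 13, 12, 13)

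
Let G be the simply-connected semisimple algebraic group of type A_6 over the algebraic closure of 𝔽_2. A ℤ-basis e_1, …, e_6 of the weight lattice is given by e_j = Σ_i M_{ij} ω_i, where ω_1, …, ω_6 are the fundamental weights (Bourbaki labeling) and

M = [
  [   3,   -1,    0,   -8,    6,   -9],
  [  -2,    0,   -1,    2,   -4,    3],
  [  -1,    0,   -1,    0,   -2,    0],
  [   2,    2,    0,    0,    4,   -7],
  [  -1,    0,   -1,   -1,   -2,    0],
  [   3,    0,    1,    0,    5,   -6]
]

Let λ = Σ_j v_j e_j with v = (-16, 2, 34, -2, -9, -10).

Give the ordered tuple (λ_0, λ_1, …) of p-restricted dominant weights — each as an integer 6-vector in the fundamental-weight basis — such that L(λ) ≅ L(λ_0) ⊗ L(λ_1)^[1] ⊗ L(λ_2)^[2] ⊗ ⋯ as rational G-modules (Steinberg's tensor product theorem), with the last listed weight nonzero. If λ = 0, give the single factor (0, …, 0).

((0, 0, 0, 0, 0, 1), (1, 0, 0, 1, 1, 0), (0, 0, 0, 1, 0, 0))

In the fundamental-weight basis, λ has coordinates c = M·v (v = (-16, 2, 34, -2, -9, -10)):
  c_1 = (3)·(-16) + (-1)·(2) + (0)·(34) + (-8)·(-2) + (6)·(-9) + (-9)·(-10) = 2
  c_2 = (-2)·(-16) + (0)·(2) + (-1)·(34) + (2)·(-2) + (-4)·(-9) + (3)·(-10) = 0
  c_3 = (-1)·(-16) + (0)·(2) + (-1)·(34) + (0)·(-2) + (-2)·(-9) + (0)·(-10) = 0
  c_4 = (2)·(-16) + (2)·(2) + (0)·(34) + (0)·(-2) + (4)·(-9) + (-7)·(-10) = 6
  c_5 = (-1)·(-16) + (0)·(2) + (-1)·(34) + (-1)·(-2) + (-2)·(-9) + (0)·(-10) = 2
  c_6 = (3)·(-16) + (0)·(2) + (1)·(34) + (0)·(-2) + (5)·(-9) + (-6)·(-10) = 1
p = 2; digits c_i = Σ_j d_{ij}·2^j, 0 ≤ d_{ij} < 2:
  c_1 = 2 = 0·2^0 + 1·2^1
  c_2 = 0
  c_3 = 0
  c_4 = 6 = 0·2^0 + 1·2^1 + 1·2^2
  c_5 = 2 = 0·2^0 + 1·2^1
  c_6 = 1 = 1·2^0
p-restricted factor λ_0 = (0, 0, 0, 0, 0, 1)
p-restricted factor λ_1 = (1, 0, 0, 1, 1, 0)
p-restricted factor λ_2 = (0, 0, 0, 1, 0, 0)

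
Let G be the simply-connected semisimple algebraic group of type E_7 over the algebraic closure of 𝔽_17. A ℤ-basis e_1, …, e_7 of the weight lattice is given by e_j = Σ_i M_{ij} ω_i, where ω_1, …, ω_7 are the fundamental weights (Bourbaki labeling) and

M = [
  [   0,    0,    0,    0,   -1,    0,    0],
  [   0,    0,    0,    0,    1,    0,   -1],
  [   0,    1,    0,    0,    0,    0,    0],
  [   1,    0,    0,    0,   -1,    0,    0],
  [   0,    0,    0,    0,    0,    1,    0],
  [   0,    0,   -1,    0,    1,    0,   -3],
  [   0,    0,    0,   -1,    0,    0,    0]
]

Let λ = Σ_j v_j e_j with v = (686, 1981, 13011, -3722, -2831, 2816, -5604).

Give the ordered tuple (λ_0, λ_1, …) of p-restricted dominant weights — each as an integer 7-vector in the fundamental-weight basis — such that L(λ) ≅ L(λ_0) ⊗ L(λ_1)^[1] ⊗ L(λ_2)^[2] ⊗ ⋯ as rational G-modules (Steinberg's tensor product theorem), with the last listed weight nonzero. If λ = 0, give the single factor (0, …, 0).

((9, 2, 9, 15, 11, 1, 16), (13, 10, 14, 2, 12, 6, 14), (9, 9, 6, 12, 9, 3, 12))

ω-coordinates c = M·v, v = (686, 1981, 13011, -3722, -2831, 2816, -5604):
  c_1 = 0·686 + 0·1981 + 0·13011 + (0)·(-3722) + (-1)·(-2831) + 0·2816 + (0)·(-5604) = 2831
  c_2 = 0·686 + 0·1981 + 0·13011 + (0)·(-3722) + (1)·(-2831) + 0·2816 + (-1)·(-5604) = 2773
  c_3 = 0·686 + 1·1981 + 0·13011 + (0)·(-3722) + (0)·(-2831) + 0·2816 + (0)·(-5604) = 1981
  c_4 = 1·686 + 0·1981 + 0·13011 + (0)·(-3722) + (-1)·(-2831) + 0·2816 + (0)·(-5604) = 3517
  c_5 = 0·686 + 0·1981 + 0·13011 + (0)·(-3722) + (0)·(-2831) + 1·2816 + (0)·(-5604) = 2816
  c_6 = 0·686 + 0·1981 + (-1)·(13011) + (0)·(-3722) + (1)·(-2831) + 0·2816 + (-3)·(-5604) = 970
  c_7 = 0·686 + 0·1981 + 0·13011 + (-1)·(-3722) + (0)·(-2831) + 0·2816 + (0)·(-5604) = 3722
Expand coordinatewise in base 17:
  c_1 = 2831 = 9·17^0 + 13·17^1 + 9·17^2
  c_2 = 2773 = 2·17^0 + 10·17^1 + 9·17^2
  c_3 = 1981 = 9·17^0 + 14·17^1 + 6·17^2
  c_4 = 3517 = 15·17^0 + 2·17^1 + 12·17^2
  c_5 = 2816 = 11·17^0 + 12·17^1 + 9·17^2
  c_6 = 970 = 1·17^0 + 6·17^1 + 3·17^2
  c_7 = 3722 = 16·17^0 + 14·17^1 + 12·17^2
λ_0 = (9, 2, 9, 15, 11, 1, 16)
λ_1 = (13, 10, 14, 2, 12, 6, 14)
λ_2 = (9, 9, 6, 12, 9, 3, 12)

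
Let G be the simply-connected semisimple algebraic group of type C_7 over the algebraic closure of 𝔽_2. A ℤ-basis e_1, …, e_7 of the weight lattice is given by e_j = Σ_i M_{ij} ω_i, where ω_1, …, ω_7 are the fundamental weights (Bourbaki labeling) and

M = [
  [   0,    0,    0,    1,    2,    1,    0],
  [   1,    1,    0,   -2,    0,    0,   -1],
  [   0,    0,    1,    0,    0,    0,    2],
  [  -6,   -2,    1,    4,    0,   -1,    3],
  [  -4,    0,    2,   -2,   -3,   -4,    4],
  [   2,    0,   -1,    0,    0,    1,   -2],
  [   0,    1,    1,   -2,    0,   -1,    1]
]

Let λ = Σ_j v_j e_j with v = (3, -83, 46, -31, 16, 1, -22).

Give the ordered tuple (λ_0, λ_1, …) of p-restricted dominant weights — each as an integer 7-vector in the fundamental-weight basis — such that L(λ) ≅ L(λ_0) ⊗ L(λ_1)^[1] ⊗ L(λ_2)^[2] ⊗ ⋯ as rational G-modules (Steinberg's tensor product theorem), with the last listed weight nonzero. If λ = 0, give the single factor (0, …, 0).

Change of basis e → ω: c = M·v where v = (3, -83, 46, -31, 16, 1, -22):
  c_1 = 0*3 + 0*-83 + 0*46 + 1*-31 + 2*16 + 1*1 + 0*-22 = 2
  c_2 = 1*3 + 1*-83 + 0*46 + -2*-31 + 0*16 + 0*1 + -1*-22 = 4
  c_3 = 0*3 + 0*-83 + 1*46 + 0*-31 + 0*16 + 0*1 + 2*-22 = 2
  c_4 = -6*3 + -2*-83 + 1*46 + 4*-31 + 0*16 + -1*1 + 3*-22 = 3
  c_5 = -4*3 + 0*-83 + 2*46 + -2*-31 + -3*16 + -4*1 + 4*-22 = 2
  c_6 = 2*3 + 0*-83 + -1*46 + 0*-31 + 0*16 + 1*1 + -2*-22 = 5
  c_7 = 0*3 + 1*-83 + 1*46 + -2*-31 + 0*16 + -1*1 + 1*-22 = 2
p = 2; digits c_i = Σ_j d_{ij}·2^j, 0 ≤ d_{ij} < 2:
  c_1 = 2 = 0·2^0 + 1·2^1
  c_2 = 4 = 0·2^0 + 0·2^1 + 1·2^2
  c_3 = 2 = 0·2^0 + 1·2^1
  c_4 = 3 = 1·2^0 + 1·2^1
  c_5 = 2 = 0·2^0 + 1·2^1
  c_6 = 5 = 1·2^0 + 0·2^1 + 1·2^2
  c_7 = 2 = 0·2^0 + 1·2^1
Factor λ_0 = (0, 0, 0, 1, 0, 1, 0)
Factor λ_1 = (1, 0, 1, 1, 1, 0, 1)
Factor λ_2 = (0, 1, 0, 0, 0, 1, 0)

((0, 0, 0, 1, 0, 1, 0), (1, 0, 1, 1, 1, 0, 1), (0, 1, 0, 0, 0, 1, 0))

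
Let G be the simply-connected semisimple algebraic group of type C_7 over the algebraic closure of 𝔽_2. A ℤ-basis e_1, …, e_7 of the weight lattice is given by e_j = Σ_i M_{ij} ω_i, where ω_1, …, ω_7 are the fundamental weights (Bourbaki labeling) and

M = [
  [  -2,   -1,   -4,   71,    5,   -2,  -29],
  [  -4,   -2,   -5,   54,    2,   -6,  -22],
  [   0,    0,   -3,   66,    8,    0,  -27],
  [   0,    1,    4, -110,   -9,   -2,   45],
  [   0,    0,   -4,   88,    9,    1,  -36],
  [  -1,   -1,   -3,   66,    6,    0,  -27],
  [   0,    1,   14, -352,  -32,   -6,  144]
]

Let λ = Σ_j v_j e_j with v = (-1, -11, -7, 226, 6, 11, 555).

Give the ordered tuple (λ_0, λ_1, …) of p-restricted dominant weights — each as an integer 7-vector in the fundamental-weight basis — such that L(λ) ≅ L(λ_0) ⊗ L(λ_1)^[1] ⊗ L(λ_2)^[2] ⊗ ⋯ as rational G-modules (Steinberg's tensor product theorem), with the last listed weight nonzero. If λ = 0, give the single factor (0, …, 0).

((0, 1, 0, 0, 1, 0, 1),)

ω-coordinates c = M·v, v = (-1, -11, -7, 226, 6, 11, 555):
  c_1 = (-2)·(-1) + (-1)·(-11) + (-4)·(-7) + (71)·(226) + (5)·(6) + (-2)·(11) + (-29)·(555) = 0
  c_2 = (-4)·(-1) + (-2)·(-11) + (-5)·(-7) + (54)·(226) + (2)·(6) + (-6)·(11) + (-22)·(555) = 1
  c_3 = (0)·(-1) + (0)·(-11) + (-3)·(-7) + (66)·(226) + (8)·(6) + (0)·(11) + (-27)·(555) = 0
  c_4 = (0)·(-1) + (1)·(-11) + (4)·(-7) + (-110)·(226) + (-9)·(6) + (-2)·(11) + (45)·(555) = 0
  c_5 = (0)·(-1) + (0)·(-11) + (-4)·(-7) + (88)·(226) + (9)·(6) + (1)·(11) + (-36)·(555) = 1
  c_6 = (-1)·(-1) + (-1)·(-11) + (-3)·(-7) + (66)·(226) + (6)·(6) + (0)·(11) + (-27)·(555) = 0
  c_7 = (0)·(-1) + (1)·(-11) + (14)·(-7) + (-352)·(226) + (-32)·(6) + (-6)·(11) + (144)·(555) = 1
Expand coordinatewise in base 2:
  c_1 = 0
  c_2 = 1 = 1·2^0
  c_3 = 0
  c_4 = 0
  c_5 = 1 = 1·2^0
  c_6 = 0
  c_7 = 1 = 1·2^0
Factor λ_0 = (0, 1, 0, 0, 1, 0, 1)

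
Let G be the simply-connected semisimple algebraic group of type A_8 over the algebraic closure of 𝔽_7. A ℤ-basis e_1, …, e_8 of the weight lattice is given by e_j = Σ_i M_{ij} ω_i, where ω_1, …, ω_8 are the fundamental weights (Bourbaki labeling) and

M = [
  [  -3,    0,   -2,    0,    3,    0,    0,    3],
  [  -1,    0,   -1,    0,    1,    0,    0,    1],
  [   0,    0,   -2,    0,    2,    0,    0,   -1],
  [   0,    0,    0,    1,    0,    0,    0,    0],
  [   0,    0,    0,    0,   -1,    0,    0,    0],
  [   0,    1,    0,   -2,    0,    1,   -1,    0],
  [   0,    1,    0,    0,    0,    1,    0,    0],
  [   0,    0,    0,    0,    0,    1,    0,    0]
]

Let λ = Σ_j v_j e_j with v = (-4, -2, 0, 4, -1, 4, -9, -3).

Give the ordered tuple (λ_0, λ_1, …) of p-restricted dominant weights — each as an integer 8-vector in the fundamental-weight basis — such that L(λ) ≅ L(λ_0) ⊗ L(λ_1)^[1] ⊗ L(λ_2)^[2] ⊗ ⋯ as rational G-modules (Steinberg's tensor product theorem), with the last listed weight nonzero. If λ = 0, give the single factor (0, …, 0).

((0, 0, 1, 4, 1, 3, 2, 4),)

In the fundamental-weight basis, λ has coordinates c = M·v (v = (-4, -2, 0, 4, -1, 4, -9, -3)):
  c_1 = (-3)·(-4) + (0)·(-2) + (-2)·(0) + (0)·(4) + (3)·(-1) + (0)·(4) + (0)·(-9) + (3)·(-3) = 0
  c_2 = (-1)·(-4) + (0)·(-2) + (-1)·(0) + (0)·(4) + (1)·(-1) + (0)·(4) + (0)·(-9) + (1)·(-3) = 0
  c_3 = (0)·(-4) + (0)·(-2) + (-2)·(0) + (0)·(4) + (2)·(-1) + (0)·(4) + (0)·(-9) + (-1)·(-3) = 1
  c_4 = (0)·(-4) + (0)·(-2) + (0)·(0) + (1)·(4) + (0)·(-1) + (0)·(4) + (0)·(-9) + (0)·(-3) = 4
  c_5 = (0)·(-4) + (0)·(-2) + (0)·(0) + (0)·(4) + (-1)·(-1) + (0)·(4) + (0)·(-9) + (0)·(-3) = 1
  c_6 = (0)·(-4) + (1)·(-2) + (0)·(0) + (-2)·(4) + (0)·(-1) + (1)·(4) + (-1)·(-9) + (0)·(-3) = 3
  c_7 = (0)·(-4) + (1)·(-2) + (0)·(0) + (0)·(4) + (0)·(-1) + (1)·(4) + (0)·(-9) + (0)·(-3) = 2
  c_8 = (0)·(-4) + (0)·(-2) + (0)·(0) + (0)·(4) + (0)·(-1) + (1)·(4) + (0)·(-9) + (0)·(-3) = 4
Writing each c_i in base p = 7:
  c_1 = 0
  c_2 = 0
  c_3 = 1 = 1·7^0
  c_4 = 4 = 4·7^0
  c_5 = 1 = 1·7^0
  c_6 = 3 = 3·7^0
  c_7 = 2 = 2·7^0
  c_8 = 4 = 4·7^0
p-restricted factor λ_0 = (0, 0, 1, 4, 1, 3, 2, 4)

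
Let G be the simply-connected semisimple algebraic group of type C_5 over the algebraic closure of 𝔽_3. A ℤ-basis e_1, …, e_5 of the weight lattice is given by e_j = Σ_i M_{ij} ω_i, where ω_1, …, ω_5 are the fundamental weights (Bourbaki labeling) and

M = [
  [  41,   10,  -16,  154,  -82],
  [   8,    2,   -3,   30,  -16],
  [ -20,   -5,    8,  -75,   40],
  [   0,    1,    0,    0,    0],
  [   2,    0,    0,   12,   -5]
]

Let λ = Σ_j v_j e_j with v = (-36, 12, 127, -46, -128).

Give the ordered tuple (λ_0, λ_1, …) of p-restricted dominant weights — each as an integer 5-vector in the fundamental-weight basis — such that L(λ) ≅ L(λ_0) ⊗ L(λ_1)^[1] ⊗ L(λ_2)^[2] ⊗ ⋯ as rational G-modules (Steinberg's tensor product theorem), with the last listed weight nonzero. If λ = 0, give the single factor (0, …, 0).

In the fundamental-weight basis, λ has coordinates c = M·v (v = (-36, 12, 127, -46, -128)):
  c_1 = (41)·(-36) + 10·12 + (-16)·(127) + (154)·(-46) + (-82)·(-128) = 24
  c_2 = (8)·(-36) + 2·12 + (-3)·(127) + (30)·(-46) + (-16)·(-128) = 23
  c_3 = (-20)·(-36) + (-5)·(12) + 8·127 + (-75)·(-46) + (40)·(-128) = 6
  c_4 = (0)·(-36) + 1·12 + 0·127 + (0)·(-46) + (0)·(-128) = 12
  c_5 = (2)·(-36) + 0·12 + 0·127 + (12)·(-46) + (-5)·(-128) = 16
Base-3 expansion of each c_i:
  c_1 = 24 = 0·3^0 + 2·3^1 + 2·3^2
  c_2 = 23 = 2·3^0 + 1·3^1 + 2·3^2
  c_3 = 6 = 0·3^0 + 2·3^1
  c_4 = 12 = 0·3^0 + 1·3^1 + 1·3^2
  c_5 = 16 = 1·3^0 + 2·3^1 + 1·3^2
λ_0 = (0, 2, 0, 0, 1)
λ_1 = (2, 1, 2, 1, 2)
λ_2 = (2, 2, 0, 1, 1)

((0, 2, 0, 0, 1), (2, 1, 2, 1, 2), (2, 2, 0, 1, 1))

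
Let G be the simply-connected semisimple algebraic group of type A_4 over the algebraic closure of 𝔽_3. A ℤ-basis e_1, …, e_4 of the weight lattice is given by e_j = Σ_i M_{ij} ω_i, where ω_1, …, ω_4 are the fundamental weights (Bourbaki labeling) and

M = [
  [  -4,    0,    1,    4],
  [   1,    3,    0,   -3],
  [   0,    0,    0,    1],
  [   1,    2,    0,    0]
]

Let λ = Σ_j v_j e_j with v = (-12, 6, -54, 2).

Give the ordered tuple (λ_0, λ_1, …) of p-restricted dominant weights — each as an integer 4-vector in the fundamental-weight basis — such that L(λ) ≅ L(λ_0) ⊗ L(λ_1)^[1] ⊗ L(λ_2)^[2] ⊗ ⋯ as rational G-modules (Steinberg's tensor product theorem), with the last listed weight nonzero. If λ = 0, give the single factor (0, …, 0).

((2, 0, 2, 0),)

Change of basis e → ω: c = M·v where v = (-12, 6, -54, 2):
  c_1 = (-4)·(-12) + (0)·(6) + (1)·(-54) + (4)·(2) = 2
  c_2 = (1)·(-12) + (3)·(6) + (0)·(-54) + (-3)·(2) = 0
  c_3 = (0)·(-12) + (0)·(6) + (0)·(-54) + (1)·(2) = 2
  c_4 = (1)·(-12) + (2)·(6) + (0)·(-54) + (0)·(2) = 0
Expand coordinatewise in base 3:
  c_1 = 2 = 2·3^0
  c_2 = 0
  c_3 = 2 = 2·3^0
  c_4 = 0
Factor λ_0 = (2, 0, 2, 0)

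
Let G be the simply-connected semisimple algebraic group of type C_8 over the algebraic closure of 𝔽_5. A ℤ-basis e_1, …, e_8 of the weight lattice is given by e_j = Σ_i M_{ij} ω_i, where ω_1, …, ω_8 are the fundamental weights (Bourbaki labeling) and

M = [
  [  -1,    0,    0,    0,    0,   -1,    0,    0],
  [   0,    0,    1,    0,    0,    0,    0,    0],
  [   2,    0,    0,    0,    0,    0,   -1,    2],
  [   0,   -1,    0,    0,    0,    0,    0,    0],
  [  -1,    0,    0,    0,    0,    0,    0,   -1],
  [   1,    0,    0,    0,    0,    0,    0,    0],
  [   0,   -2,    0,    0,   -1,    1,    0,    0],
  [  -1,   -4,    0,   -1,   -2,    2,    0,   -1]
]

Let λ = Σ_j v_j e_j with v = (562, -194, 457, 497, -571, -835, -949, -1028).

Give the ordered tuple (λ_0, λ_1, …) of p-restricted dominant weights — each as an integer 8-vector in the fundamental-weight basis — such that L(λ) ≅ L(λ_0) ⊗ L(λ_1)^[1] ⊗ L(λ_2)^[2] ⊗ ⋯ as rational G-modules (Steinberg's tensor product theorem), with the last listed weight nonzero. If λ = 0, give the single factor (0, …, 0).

((3, 2, 2, 4, 1, 2, 4, 2), (4, 1, 3, 3, 3, 2, 4, 3), (0, 3, 0, 2, 3, 2, 4, 3), (2, 3, 0, 1, 3, 4, 0, 1))

Change of basis e → ω: c = M·v where v = (562, -194, 457, 497, -571, -835, -949, -1028):
  c_1 = -1*562 + 0*-194 + 0*457 + 0*497 + 0*-571 + -1*-835 + 0*-949 + 0*-1028 = 273
  c_2 = 0*562 + 0*-194 + 1*457 + 0*497 + 0*-571 + 0*-835 + 0*-949 + 0*-1028 = 457
  c_3 = 2*562 + 0*-194 + 0*457 + 0*497 + 0*-571 + 0*-835 + -1*-949 + 2*-1028 = 17
  c_4 = 0*562 + -1*-194 + 0*457 + 0*497 + 0*-571 + 0*-835 + 0*-949 + 0*-1028 = 194
  c_5 = -1*562 + 0*-194 + 0*457 + 0*497 + 0*-571 + 0*-835 + 0*-949 + -1*-1028 = 466
  c_6 = 1*562 + 0*-194 + 0*457 + 0*497 + 0*-571 + 0*-835 + 0*-949 + 0*-1028 = 562
  c_7 = 0*562 + -2*-194 + 0*457 + 0*497 + -1*-571 + 1*-835 + 0*-949 + 0*-1028 = 124
  c_8 = -1*562 + -4*-194 + 0*457 + -1*497 + -2*-571 + 2*-835 + 0*-949 + -1*-1028 = 217
Base-5 expansion of each c_i:
  c_1 = 273 = 3·5^0 + 4·5^1 + 0·5^2 + 2·5^3
  c_2 = 457 = 2·5^0 + 1·5^1 + 3·5^2 + 3·5^3
  c_3 = 17 = 2·5^0 + 3·5^1
  c_4 = 194 = 4·5^0 + 3·5^1 + 2·5^2 + 1·5^3
  c_5 = 466 = 1·5^0 + 3·5^1 + 3·5^2 + 3·5^3
  c_6 = 562 = 2·5^0 + 2·5^1 + 2·5^2 + 4·5^3
  c_7 = 124 = 4·5^0 + 4·5^1 + 4·5^2
  c_8 = 217 = 2·5^0 + 3·5^1 + 3·5^2 + 1·5^3
p-restricted factor λ_0 = (3, 2, 2, 4, 1, 2, 4, 2)
p-restricted factor λ_1 = (4, 1, 3, 3, 3, 2, 4, 3)
p-restricted factor λ_2 = (0, 3, 0, 2, 3, 2, 4, 3)
p-restricted factor λ_3 = (2, 3, 0, 1, 3, 4, 0, 1)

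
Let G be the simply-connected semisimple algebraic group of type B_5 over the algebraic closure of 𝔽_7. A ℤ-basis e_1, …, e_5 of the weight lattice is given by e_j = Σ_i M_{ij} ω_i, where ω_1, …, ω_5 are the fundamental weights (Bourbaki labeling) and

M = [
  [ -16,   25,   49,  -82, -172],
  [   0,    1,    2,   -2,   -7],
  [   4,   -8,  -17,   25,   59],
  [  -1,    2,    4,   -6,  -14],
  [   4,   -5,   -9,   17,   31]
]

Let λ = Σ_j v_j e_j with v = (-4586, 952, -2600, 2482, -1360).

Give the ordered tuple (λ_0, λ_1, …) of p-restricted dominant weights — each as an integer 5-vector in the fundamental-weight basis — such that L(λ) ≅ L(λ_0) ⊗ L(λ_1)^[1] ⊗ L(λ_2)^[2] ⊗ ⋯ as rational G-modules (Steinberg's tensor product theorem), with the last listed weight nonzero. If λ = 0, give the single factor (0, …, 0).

((4, 0, 1, 0, 1), (3, 2, 0, 6, 5), (3, 6, 1, 4, 6))

ω-coordinates c = M·v, v = (-4586, 952, -2600, 2482, -1360):
  c_1 = (-16)·(-4586) + (25)·(952) + (49)·(-2600) + (-82)·(2482) + (-172)·(-1360) = 172
  c_2 = (0)·(-4586) + (1)·(952) + (2)·(-2600) + (-2)·(2482) + (-7)·(-1360) = 308
  c_3 = (4)·(-4586) + (-8)·(952) + (-17)·(-2600) + (25)·(2482) + (59)·(-1360) = 50
  c_4 = (-1)·(-4586) + (2)·(952) + (4)·(-2600) + (-6)·(2482) + (-14)·(-1360) = 238
  c_5 = (4)·(-4586) + (-5)·(952) + (-9)·(-2600) + (17)·(2482) + (31)·(-1360) = 330
Base-7 expansion of each c_i:
  c_1 = 172 = 4·7^0 + 3·7^1 + 3·7^2
  c_2 = 308 = 0·7^0 + 2·7^1 + 6·7^2
  c_3 = 50 = 1·7^0 + 0·7^1 + 1·7^2
  c_4 = 238 = 0·7^0 + 6·7^1 + 4·7^2
  c_5 = 330 = 1·7^0 + 5·7^1 + 6·7^2
Factor λ_0 = (4, 0, 1, 0, 1)
Factor λ_1 = (3, 2, 0, 6, 5)
Factor λ_2 = (3, 6, 1, 4, 6)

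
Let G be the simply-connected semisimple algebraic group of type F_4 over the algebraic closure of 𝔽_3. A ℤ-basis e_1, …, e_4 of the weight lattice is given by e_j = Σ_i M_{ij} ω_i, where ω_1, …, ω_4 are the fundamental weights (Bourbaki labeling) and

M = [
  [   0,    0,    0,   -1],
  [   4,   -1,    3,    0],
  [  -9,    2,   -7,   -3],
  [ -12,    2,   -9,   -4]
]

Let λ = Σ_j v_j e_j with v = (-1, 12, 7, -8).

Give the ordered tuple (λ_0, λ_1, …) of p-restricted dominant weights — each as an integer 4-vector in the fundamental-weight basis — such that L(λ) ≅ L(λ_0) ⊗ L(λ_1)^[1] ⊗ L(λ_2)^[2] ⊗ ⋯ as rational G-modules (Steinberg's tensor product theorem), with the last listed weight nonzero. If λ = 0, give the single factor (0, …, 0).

((2, 2, 2, 2), (2, 1, 2, 1))

In the fundamental-weight basis, λ has coordinates c = M·v (v = (-1, 12, 7, -8)):
  c_1 = 0*-1 + 0*12 + 0*7 + -1*-8 = 8
  c_2 = 4*-1 + -1*12 + 3*7 + 0*-8 = 5
  c_3 = -9*-1 + 2*12 + -7*7 + -3*-8 = 8
  c_4 = -12*-1 + 2*12 + -9*7 + -4*-8 = 5
Expand coordinatewise in base 3:
  c_1 = 8 = 2·3^0 + 2·3^1
  c_2 = 5 = 2·3^0 + 1·3^1
  c_3 = 8 = 2·3^0 + 2·3^1
  c_4 = 5 = 2·3^0 + 1·3^1
Factor λ_0 = (2, 2, 2, 2)
Factor λ_1 = (2, 1, 2, 1)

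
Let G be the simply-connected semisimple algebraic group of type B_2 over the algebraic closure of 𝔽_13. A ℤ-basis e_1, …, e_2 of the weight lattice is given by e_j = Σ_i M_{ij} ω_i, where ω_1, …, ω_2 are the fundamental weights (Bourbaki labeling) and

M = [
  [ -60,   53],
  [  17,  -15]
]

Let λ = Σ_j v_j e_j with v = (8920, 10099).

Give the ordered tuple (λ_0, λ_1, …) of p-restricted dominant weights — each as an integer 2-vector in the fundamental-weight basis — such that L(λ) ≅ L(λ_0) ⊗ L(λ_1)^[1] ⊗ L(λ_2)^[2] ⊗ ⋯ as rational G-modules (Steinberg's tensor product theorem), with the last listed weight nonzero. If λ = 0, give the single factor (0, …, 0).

((8, 12), (3, 11))

Converting to the ω-basis (c_i = row i of M dotted with v = (8920, 10099)):
  c_1 = (-60)·(8920) + (53)·(10099) = 47
  c_2 = (17)·(8920) + (-15)·(10099) = 155
Writing each c_i in base p = 13:
  c_1 = 47 = 8·13^0 + 3·13^1
  c_2 = 155 = 12·13^0 + 11·13^1
p-restricted factor λ_0 = (8, 12)
p-restricted factor λ_1 = (3, 11)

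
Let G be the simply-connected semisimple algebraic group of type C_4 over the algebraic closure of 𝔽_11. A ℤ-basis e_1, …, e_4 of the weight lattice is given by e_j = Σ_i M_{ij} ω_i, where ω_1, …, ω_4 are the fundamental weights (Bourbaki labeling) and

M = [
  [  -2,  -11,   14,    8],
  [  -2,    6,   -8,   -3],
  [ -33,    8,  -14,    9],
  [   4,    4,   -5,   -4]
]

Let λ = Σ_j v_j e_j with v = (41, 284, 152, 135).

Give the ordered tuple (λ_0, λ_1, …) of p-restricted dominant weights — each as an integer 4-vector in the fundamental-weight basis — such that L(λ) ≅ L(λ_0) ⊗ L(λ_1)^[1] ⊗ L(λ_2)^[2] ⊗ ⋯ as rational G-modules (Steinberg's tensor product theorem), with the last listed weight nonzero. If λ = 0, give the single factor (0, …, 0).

Converting to the ω-basis (c_i = row i of M dotted with v = (41, 284, 152, 135)):
  c_1 = (-2)·(41) + (-11)·(284) + 14·152 + 8·135 = 2
  c_2 = (-2)·(41) + 6·284 + (-8)·(152) + (-3)·(135) = 1
  c_3 = (-33)·(41) + 8·284 + (-14)·(152) + 9·135 = 6
  c_4 = 4·41 + 4·284 + (-5)·(152) + (-4)·(135) = 0
Writing each c_i in base p = 11:
  c_1 = 2 = 2·11^0
  c_2 = 1 = 1·11^0
  c_3 = 6 = 6·11^0
  c_4 = 0
λ_0 = (2, 1, 6, 0)

((2, 1, 6, 0),)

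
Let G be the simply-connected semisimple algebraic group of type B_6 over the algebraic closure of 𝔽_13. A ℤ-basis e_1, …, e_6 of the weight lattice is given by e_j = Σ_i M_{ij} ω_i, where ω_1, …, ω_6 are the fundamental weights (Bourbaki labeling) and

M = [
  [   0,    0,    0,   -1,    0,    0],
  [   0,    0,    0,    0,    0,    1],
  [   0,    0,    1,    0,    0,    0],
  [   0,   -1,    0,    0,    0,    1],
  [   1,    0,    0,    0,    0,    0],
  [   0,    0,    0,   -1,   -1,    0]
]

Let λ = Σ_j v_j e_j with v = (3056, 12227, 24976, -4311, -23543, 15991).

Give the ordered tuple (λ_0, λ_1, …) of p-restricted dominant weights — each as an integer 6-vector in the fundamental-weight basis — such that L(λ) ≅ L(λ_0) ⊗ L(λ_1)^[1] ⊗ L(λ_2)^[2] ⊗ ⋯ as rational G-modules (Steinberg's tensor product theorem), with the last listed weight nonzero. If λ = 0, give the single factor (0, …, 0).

((8, 1, 3, 7, 1, 8), (6, 8, 10, 3, 1, 10), (12, 3, 4, 9, 5, 8), (1, 7, 11, 1, 1, 12))

Converting to the ω-basis (c_i = row i of M dotted with v = (3056, 12227, 24976, -4311, -23543, 15991)):
  c_1 = 0*3056 + 0*12227 + 0*24976 + -1*-4311 + 0*-23543 + 0*15991 = 4311
  c_2 = 0*3056 + 0*12227 + 0*24976 + 0*-4311 + 0*-23543 + 1*15991 = 15991
  c_3 = 0*3056 + 0*12227 + 1*24976 + 0*-4311 + 0*-23543 + 0*15991 = 24976
  c_4 = 0*3056 + -1*12227 + 0*24976 + 0*-4311 + 0*-23543 + 1*15991 = 3764
  c_5 = 1*3056 + 0*12227 + 0*24976 + 0*-4311 + 0*-23543 + 0*15991 = 3056
  c_6 = 0*3056 + 0*12227 + 0*24976 + -1*-4311 + -1*-23543 + 0*15991 = 27854
p = 13; digits c_i = Σ_j d_{ij}·13^j, 0 ≤ d_{ij} < 13:
  c_1 = 4311 = 8·13^0 + 6·13^1 + 12·13^2 + 1·13^3
  c_2 = 15991 = 1·13^0 + 8·13^1 + 3·13^2 + 7·13^3
  c_3 = 24976 = 3·13^0 + 10·13^1 + 4·13^2 + 11·13^3
  c_4 = 3764 = 7·13^0 + 3·13^1 + 9·13^2 + 1·13^3
  c_5 = 3056 = 1·13^0 + 1·13^1 + 5·13^2 + 1·13^3
  c_6 = 27854 = 8·13^0 + 10·13^1 + 8·13^2 + 12·13^3
Factor λ_0 = (8, 1, 3, 7, 1, 8)
Factor λ_1 = (6, 8, 10, 3, 1, 10)
Factor λ_2 = (12, 3, 4, 9, 5, 8)
Factor λ_3 = (1, 7, 11, 1, 1, 12)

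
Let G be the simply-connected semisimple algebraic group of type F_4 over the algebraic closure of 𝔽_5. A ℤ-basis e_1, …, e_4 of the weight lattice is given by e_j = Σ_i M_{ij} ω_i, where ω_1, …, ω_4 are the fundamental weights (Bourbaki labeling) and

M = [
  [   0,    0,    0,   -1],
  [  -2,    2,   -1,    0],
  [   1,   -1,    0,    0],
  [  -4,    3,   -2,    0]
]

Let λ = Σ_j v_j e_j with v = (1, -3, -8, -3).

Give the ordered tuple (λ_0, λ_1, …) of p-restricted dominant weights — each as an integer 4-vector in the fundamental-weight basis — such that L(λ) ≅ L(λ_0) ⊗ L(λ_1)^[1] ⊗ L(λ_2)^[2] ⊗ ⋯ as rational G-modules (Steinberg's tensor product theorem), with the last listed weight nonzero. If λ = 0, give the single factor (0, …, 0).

((3, 0, 4, 3),)

ω-coordinates c = M·v, v = (1, -3, -8, -3):
  c_1 = (0)·(1) + (0)·(-3) + (0)·(-8) + (-1)·(-3) = 3
  c_2 = (-2)·(1) + (2)·(-3) + (-1)·(-8) + (0)·(-3) = 0
  c_3 = (1)·(1) + (-1)·(-3) + (0)·(-8) + (0)·(-3) = 4
  c_4 = (-4)·(1) + (3)·(-3) + (-2)·(-8) + (0)·(-3) = 3
Expand coordinatewise in base 5:
  c_1 = 3 = 3·5^0
  c_2 = 0
  c_3 = 4 = 4·5^0
  c_4 = 3 = 3·5^0
λ_0 = (3, 0, 4, 3)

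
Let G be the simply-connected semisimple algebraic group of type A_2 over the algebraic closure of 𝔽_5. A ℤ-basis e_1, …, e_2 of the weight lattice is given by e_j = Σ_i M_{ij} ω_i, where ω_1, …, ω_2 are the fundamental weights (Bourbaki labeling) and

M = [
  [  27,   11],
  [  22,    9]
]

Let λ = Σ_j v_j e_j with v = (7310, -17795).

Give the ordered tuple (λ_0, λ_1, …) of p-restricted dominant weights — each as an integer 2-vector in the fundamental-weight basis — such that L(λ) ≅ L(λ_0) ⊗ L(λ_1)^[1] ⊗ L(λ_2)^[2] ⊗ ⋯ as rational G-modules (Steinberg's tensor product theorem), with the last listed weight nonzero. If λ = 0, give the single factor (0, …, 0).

((0, 0), (0, 3), (0, 1), (3, 0), (2, 1))

ω-coordinates c = M·v, v = (7310, -17795):
  c_1 = 27·7310 + (11)·(-17795) = 1625
  c_2 = 22·7310 + (9)·(-17795) = 665
Base-5 expansion of each c_i:
  c_1 = 1625 = 0·5^0 + 0·5^1 + 0·5^2 + 3·5^3 + 2·5^4
  c_2 = 665 = 0·5^0 + 3·5^1 + 1·5^2 + 0·5^3 + 1·5^4
λ_0 = (0, 0)
λ_1 = (0, 3)
λ_2 = (0, 1)
λ_3 = (3, 0)
λ_4 = (2, 1)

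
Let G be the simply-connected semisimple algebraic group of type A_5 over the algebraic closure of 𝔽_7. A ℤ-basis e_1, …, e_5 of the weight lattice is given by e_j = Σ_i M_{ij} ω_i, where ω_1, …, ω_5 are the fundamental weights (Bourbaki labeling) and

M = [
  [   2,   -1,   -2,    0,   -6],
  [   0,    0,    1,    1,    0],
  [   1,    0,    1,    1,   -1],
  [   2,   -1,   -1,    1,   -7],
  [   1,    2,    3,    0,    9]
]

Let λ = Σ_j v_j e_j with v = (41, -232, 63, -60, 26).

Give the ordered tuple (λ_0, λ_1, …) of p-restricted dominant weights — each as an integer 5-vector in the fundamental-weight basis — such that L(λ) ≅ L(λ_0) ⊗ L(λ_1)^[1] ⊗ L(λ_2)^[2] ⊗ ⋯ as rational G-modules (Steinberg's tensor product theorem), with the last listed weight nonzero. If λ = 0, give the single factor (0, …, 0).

((4, 3, 4, 2, 0), (4, 0, 2, 1, 0))

Change of basis e → ω: c = M·v where v = (41, -232, 63, -60, 26):
  c_1 = 2*41 + -1*-232 + -2*63 + 0*-60 + -6*26 = 32
  c_2 = 0*41 + 0*-232 + 1*63 + 1*-60 + 0*26 = 3
  c_3 = 1*41 + 0*-232 + 1*63 + 1*-60 + -1*26 = 18
  c_4 = 2*41 + -1*-232 + -1*63 + 1*-60 + -7*26 = 9
  c_5 = 1*41 + 2*-232 + 3*63 + 0*-60 + 9*26 = 0
Expand coordinatewise in base 7:
  c_1 = 32 = 4·7^0 + 4·7^1
  c_2 = 3 = 3·7^0
  c_3 = 18 = 4·7^0 + 2·7^1
  c_4 = 9 = 2·7^0 + 1·7^1
  c_5 = 0
p-restricted factor λ_0 = (4, 3, 4, 2, 0)
p-restricted factor λ_1 = (4, 0, 2, 1, 0)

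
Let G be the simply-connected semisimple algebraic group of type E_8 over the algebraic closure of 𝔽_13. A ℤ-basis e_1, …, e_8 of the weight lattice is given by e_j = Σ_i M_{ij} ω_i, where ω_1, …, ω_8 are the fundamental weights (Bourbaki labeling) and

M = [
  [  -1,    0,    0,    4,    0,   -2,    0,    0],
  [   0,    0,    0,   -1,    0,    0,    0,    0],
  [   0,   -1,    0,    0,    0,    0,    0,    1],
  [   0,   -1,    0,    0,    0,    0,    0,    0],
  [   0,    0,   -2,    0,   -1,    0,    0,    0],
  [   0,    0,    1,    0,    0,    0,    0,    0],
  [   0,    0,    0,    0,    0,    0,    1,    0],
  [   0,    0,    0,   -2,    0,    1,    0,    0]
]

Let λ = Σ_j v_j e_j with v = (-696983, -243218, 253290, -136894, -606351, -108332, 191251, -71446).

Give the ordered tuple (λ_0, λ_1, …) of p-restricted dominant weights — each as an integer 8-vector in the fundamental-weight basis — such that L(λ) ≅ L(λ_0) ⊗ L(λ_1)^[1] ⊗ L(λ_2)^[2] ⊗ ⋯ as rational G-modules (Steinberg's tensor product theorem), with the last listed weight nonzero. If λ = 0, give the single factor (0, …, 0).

((4, 4, 3, 1, 9, 11, 8, 5), (1, 0, 5, 2, 4, 9, 8, 0), (8, 4, 2, 9, 5, 3, 0, 4), (10, 10, 0, 6, 6, 11, 9, 10), (12, 4, 6, 8, 3, 8, 6, 5))

Compute c_i = Σ_j M_{ij} v_j with v = (-696983, -243218, 253290, -136894, -606351, -108332, 191251, -71446):
  c_1 = (-1)·(-696983) + (0)·(-243218) + (0)·(253290) + (4)·(-136894) + (0)·(-606351) + (-2)·(-108332) + (0)·(191251) + (0)·(-71446) = 366071
  c_2 = (0)·(-696983) + (0)·(-243218) + (0)·(253290) + (-1)·(-136894) + (0)·(-606351) + (0)·(-108332) + (0)·(191251) + (0)·(-71446) = 136894
  c_3 = (0)·(-696983) + (-1)·(-243218) + (0)·(253290) + (0)·(-136894) + (0)·(-606351) + (0)·(-108332) + (0)·(191251) + (1)·(-71446) = 171772
  c_4 = (0)·(-696983) + (-1)·(-243218) + (0)·(253290) + (0)·(-136894) + (0)·(-606351) + (0)·(-108332) + (0)·(191251) + (0)·(-71446) = 243218
  c_5 = (0)·(-696983) + (0)·(-243218) + (-2)·(253290) + (0)·(-136894) + (-1)·(-606351) + (0)·(-108332) + (0)·(191251) + (0)·(-71446) = 99771
  c_6 = (0)·(-696983) + (0)·(-243218) + (1)·(253290) + (0)·(-136894) + (0)·(-606351) + (0)·(-108332) + (0)·(191251) + (0)·(-71446) = 253290
  c_7 = (0)·(-696983) + (0)·(-243218) + (0)·(253290) + (0)·(-136894) + (0)·(-606351) + (0)·(-108332) + (1)·(191251) + (0)·(-71446) = 191251
  c_8 = (0)·(-696983) + (0)·(-243218) + (0)·(253290) + (-2)·(-136894) + (0)·(-606351) + (1)·(-108332) + (0)·(191251) + (0)·(-71446) = 165456
Expand coordinatewise in base 13:
  c_1 = 366071 = 4·13^0 + 1·13^1 + 8·13^2 + 10·13^3 + 12·13^4
  c_2 = 136894 = 4·13^0 + 0·13^1 + 4·13^2 + 10·13^3 + 4·13^4
  c_3 = 171772 = 3·13^0 + 5·13^1 + 2·13^2 + 0·13^3 + 6·13^4
  c_4 = 243218 = 1·13^0 + 2·13^1 + 9·13^2 + 6·13^3 + 8·13^4
  c_5 = 99771 = 9·13^0 + 4·13^1 + 5·13^2 + 6·13^3 + 3·13^4
  c_6 = 253290 = 11·13^0 + 9·13^1 + 3·13^2 + 11·13^3 + 8·13^4
  c_7 = 191251 = 8·13^0 + 8·13^1 + 0·13^2 + 9·13^3 + 6·13^4
  c_8 = 165456 = 5·13^0 + 0·13^1 + 4·13^2 + 10·13^3 + 5·13^4
λ_0 = (4, 4, 3, 1, 9, 11, 8, 5)
λ_1 = (1, 0, 5, 2, 4, 9, 8, 0)
λ_2 = (8, 4, 2, 9, 5, 3, 0, 4)
λ_3 = (10, 10, 0, 6, 6, 11, 9, 10)
λ_4 = (12, 4, 6, 8, 3, 8, 6, 5)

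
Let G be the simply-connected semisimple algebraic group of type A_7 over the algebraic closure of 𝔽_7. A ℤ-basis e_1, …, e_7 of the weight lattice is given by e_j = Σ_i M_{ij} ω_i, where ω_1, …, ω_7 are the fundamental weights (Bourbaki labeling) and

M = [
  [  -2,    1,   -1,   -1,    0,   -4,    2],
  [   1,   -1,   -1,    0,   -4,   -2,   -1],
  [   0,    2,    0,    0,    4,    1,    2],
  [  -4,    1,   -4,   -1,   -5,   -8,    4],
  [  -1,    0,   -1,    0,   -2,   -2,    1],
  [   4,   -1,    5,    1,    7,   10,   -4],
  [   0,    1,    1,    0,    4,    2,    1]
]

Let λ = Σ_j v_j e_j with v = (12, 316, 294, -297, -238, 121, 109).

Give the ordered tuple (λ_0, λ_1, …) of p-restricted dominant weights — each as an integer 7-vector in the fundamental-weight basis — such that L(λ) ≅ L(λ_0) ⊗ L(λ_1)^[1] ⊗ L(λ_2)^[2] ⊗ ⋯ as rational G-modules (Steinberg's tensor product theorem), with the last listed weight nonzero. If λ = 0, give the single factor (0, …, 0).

Compute c_i = Σ_j M_{ij} v_j with v = (12, 316, 294, -297, -238, 121, 109):
  c_1 = -2*12 + 1*316 + -1*294 + -1*-297 + 0*-238 + -4*121 + 2*109 = 29
  c_2 = 1*12 + -1*316 + -1*294 + 0*-297 + -4*-238 + -2*121 + -1*109 = 3
  c_3 = 0*12 + 2*316 + 0*294 + 0*-297 + 4*-238 + 1*121 + 2*109 = 19
  c_4 = -4*12 + 1*316 + -4*294 + -1*-297 + -5*-238 + -8*121 + 4*109 = 47
  c_5 = -1*12 + 0*316 + -1*294 + 0*-297 + -2*-238 + -2*121 + 1*109 = 37
  c_6 = 4*12 + -1*316 + 5*294 + 1*-297 + 7*-238 + 10*121 + -4*109 = 13
  c_7 = 0*12 + 1*316 + 1*294 + 0*-297 + 4*-238 + 2*121 + 1*109 = 9
Writing each c_i in base p = 7:
  c_1 = 29 = 1·7^0 + 4·7^1
  c_2 = 3 = 3·7^0
  c_3 = 19 = 5·7^0 + 2·7^1
  c_4 = 47 = 5·7^0 + 6·7^1
  c_5 = 37 = 2·7^0 + 5·7^1
  c_6 = 13 = 6·7^0 + 1·7^1
  c_7 = 9 = 2·7^0 + 1·7^1
p-restricted factor λ_0 = (1, 3, 5, 5, 2, 6, 2)
p-restricted factor λ_1 = (4, 0, 2, 6, 5, 1, 1)

((1, 3, 5, 5, 2, 6, 2), (4, 0, 2, 6, 5, 1, 1))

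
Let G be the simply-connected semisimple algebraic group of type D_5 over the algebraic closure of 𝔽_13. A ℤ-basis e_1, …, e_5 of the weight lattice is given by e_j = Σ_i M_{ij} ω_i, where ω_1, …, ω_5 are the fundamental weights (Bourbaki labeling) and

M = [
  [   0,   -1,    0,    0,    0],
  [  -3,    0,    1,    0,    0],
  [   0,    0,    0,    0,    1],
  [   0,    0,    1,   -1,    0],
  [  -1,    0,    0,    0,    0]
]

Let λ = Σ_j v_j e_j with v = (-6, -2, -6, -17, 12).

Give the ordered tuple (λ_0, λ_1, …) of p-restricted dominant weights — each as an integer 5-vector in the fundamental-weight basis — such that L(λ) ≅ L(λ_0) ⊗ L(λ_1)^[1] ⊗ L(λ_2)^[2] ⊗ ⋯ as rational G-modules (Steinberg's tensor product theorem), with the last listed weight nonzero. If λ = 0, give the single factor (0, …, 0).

((2, 12, 12, 11, 6),)

In the fundamental-weight basis, λ has coordinates c = M·v (v = (-6, -2, -6, -17, 12)):
  c_1 = (0)·(-6) + (-1)·(-2) + (0)·(-6) + (0)·(-17) + 0·12 = 2
  c_2 = (-3)·(-6) + (0)·(-2) + (1)·(-6) + (0)·(-17) + 0·12 = 12
  c_3 = (0)·(-6) + (0)·(-2) + (0)·(-6) + (0)·(-17) + 1·12 = 12
  c_4 = (0)·(-6) + (0)·(-2) + (1)·(-6) + (-1)·(-17) + 0·12 = 11
  c_5 = (-1)·(-6) + (0)·(-2) + (0)·(-6) + (0)·(-17) + 0·12 = 6
Writing each c_i in base p = 13:
  c_1 = 2 = 2·13^0
  c_2 = 12 = 12·13^0
  c_3 = 12 = 12·13^0
  c_4 = 11 = 11·13^0
  c_5 = 6 = 6·13^0
λ_0 = (2, 12, 12, 11, 6)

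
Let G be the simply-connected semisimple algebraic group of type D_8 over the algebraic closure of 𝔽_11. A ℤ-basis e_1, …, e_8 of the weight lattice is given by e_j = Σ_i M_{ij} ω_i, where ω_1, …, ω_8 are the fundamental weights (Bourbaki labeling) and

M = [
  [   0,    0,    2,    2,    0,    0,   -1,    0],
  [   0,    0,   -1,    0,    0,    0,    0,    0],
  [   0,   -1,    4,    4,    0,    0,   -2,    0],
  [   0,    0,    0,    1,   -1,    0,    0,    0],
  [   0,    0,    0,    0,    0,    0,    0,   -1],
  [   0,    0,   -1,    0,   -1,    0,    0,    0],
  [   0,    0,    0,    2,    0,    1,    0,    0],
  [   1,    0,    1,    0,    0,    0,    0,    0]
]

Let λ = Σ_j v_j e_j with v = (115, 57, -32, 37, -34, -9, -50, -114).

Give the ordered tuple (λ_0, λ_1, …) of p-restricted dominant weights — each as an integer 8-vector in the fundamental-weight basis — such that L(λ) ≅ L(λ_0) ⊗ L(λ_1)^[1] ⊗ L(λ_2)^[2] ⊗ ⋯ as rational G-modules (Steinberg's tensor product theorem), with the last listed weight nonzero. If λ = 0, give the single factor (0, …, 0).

((5, 10, 8, 5, 4, 0, 10, 6), (5, 2, 5, 6, 10, 6, 5, 7))

Compute c_i = Σ_j M_{ij} v_j with v = (115, 57, -32, 37, -34, -9, -50, -114):
  c_1 = 0*115 + 0*57 + 2*-32 + 2*37 + 0*-34 + 0*-9 + -1*-50 + 0*-114 = 60
  c_2 = 0*115 + 0*57 + -1*-32 + 0*37 + 0*-34 + 0*-9 + 0*-50 + 0*-114 = 32
  c_3 = 0*115 + -1*57 + 4*-32 + 4*37 + 0*-34 + 0*-9 + -2*-50 + 0*-114 = 63
  c_4 = 0*115 + 0*57 + 0*-32 + 1*37 + -1*-34 + 0*-9 + 0*-50 + 0*-114 = 71
  c_5 = 0*115 + 0*57 + 0*-32 + 0*37 + 0*-34 + 0*-9 + 0*-50 + -1*-114 = 114
  c_6 = 0*115 + 0*57 + -1*-32 + 0*37 + -1*-34 + 0*-9 + 0*-50 + 0*-114 = 66
  c_7 = 0*115 + 0*57 + 0*-32 + 2*37 + 0*-34 + 1*-9 + 0*-50 + 0*-114 = 65
  c_8 = 1*115 + 0*57 + 1*-32 + 0*37 + 0*-34 + 0*-9 + 0*-50 + 0*-114 = 83
Writing each c_i in base p = 11:
  c_1 = 60 = 5·11^0 + 5·11^1
  c_2 = 32 = 10·11^0 + 2·11^1
  c_3 = 63 = 8·11^0 + 5·11^1
  c_4 = 71 = 5·11^0 + 6·11^1
  c_5 = 114 = 4·11^0 + 10·11^1
  c_6 = 66 = 0·11^0 + 6·11^1
  c_7 = 65 = 10·11^0 + 5·11^1
  c_8 = 83 = 6·11^0 + 7·11^1
p-restricted factor λ_0 = (5, 10, 8, 5, 4, 0, 10, 6)
p-restricted factor λ_1 = (5, 2, 5, 6, 10, 6, 5, 7)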